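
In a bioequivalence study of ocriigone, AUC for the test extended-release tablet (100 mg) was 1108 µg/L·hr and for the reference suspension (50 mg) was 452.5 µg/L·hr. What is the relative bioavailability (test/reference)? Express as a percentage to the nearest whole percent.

F_rel = (AUC_test/D_test) / (AUC_ref/D_ref)
      = (1108/100) / (452.5/50)
      = 11.08 / 9.05 = 1.2243 = 122.43%

F_rel = 122%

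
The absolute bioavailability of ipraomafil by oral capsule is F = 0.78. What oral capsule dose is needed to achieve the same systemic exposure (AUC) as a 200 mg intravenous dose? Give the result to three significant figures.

For equal systemic exposure: F × D_ev = D_iv
D_ev = D_iv / F = 200 / 0.78 = 256.41 mg

D_oral = 256 mg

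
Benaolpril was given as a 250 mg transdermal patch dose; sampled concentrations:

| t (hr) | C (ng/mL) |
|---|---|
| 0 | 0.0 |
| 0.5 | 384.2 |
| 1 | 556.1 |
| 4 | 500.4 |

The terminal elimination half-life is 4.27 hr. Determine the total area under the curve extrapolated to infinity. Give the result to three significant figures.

Trapezoidal AUC_0→4:
  [0→0.5]: (0.0+384.2)/2 × 0.5 = 96.05
  [0.5→1]: (384.2+556.1)/2 × 0.5 = 235.075
  [1→4]: (556.1+500.4)/2 × 3 = 1584.75
  Sum = 1915.875 ng/mL·hr
k_e = ln2 / t½ = 0.693147 / 4.27 = 0.1623 hr^-1
Extrapolated tail: C_last / k_e = 500.4 / 0.1623 = 3083.179
AUC_0→∞ = 1915.875 + 3083.179 = 4999.054 ng/mL·hr

AUC = 5000 ng/mL·hr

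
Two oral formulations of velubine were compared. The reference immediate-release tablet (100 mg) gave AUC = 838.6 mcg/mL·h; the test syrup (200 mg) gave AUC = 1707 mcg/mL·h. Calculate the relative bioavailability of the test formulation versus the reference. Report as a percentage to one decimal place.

F_rel = (AUC_test/D_test) / (AUC_ref/D_ref)
      = (1707/200) / (838.6/100)
      = 8.535 / 8.386 = 1.0178 = 101.78%

F_rel = 101.8%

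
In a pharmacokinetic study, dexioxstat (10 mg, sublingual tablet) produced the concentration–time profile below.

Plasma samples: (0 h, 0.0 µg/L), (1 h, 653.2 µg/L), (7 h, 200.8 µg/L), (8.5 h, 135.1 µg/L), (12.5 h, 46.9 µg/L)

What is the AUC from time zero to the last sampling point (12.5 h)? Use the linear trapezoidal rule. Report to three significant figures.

Trapezoidal AUC_0→12.5:
  [0→1]: (0.0+653.2)/2 × 1 = 326.6
  [1→7]: (653.2+200.8)/2 × 6 = 2562.0
  [7→8.5]: (200.8+135.1)/2 × 1.5 = 251.925
  [8.5→12.5]: (135.1+46.9)/2 × 4 = 364.0
  Sum = 3504.525 µg/L·h

AUC = 3500 µg/L·h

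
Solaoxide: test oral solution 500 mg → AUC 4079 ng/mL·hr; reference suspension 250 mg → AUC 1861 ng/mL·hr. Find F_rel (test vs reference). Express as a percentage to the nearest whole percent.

F_rel = 110%

F_rel = (AUC_test/D_test) / (AUC_ref/D_ref)
      = (4079/500) / (1861/250)
      = 8.158 / 7.444 = 1.0959 = 109.59%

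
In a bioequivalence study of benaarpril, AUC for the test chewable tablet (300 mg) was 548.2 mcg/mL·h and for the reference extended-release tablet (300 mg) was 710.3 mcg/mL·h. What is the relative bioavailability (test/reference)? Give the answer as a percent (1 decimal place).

F_rel = (AUC_test/D_test) / (AUC_ref/D_ref)
      = (548.2/300) / (710.3/300)
      = 1.82733 / 2.36767 = 0.7718 = 77.18%

F_rel = 77.2%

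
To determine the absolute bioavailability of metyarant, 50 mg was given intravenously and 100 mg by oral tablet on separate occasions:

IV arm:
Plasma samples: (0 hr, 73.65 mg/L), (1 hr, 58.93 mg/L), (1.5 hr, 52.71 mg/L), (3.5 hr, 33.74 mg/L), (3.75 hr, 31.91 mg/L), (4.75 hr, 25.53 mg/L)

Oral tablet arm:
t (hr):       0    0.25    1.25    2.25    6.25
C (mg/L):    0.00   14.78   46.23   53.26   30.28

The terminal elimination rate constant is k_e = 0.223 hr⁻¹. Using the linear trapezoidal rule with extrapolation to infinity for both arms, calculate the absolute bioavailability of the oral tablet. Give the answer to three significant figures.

Trapezoidal AUC_0→4.75 (IV):
  [0→1]: (73.65+58.93)/2 × 1 = 66.29
  [1→1.5]: (58.93+52.71)/2 × 0.5 = 27.91
  [1.5→3.5]: (52.71+33.74)/2 × 2 = 86.45
  [3.5→3.75]: (33.74+31.91)/2 × 0.25 = 8.20625
  [3.75→4.75]: (31.91+25.53)/2 × 1 = 28.72
  Sum = 217.57625 mg/L·hr
IV tail: 25.53/0.223 = 114.484; AUC_iv,0→∞ = 217.57625 + 114.484 = 332.06025 mg/L·hr
Trapezoidal AUC_0→6.25 (oral tablet):
  [0→0.25]: (0.00+14.78)/2 × 0.25 = 1.8475
  [0.25→1.25]: (14.78+46.23)/2 × 1 = 30.505
  [1.25→2.25]: (46.23+53.26)/2 × 1 = 49.745
  [2.25→6.25]: (53.26+30.28)/2 × 4 = 167.08
  Sum = 249.1775 mg/L·hr
oral tablet tail: 30.28/0.223 = 135.785; AUC_ev,0→∞ = 249.1775 + 135.785 = 384.9625 mg/L·hr
F = (AUC_ev/D_ev)/(AUC_iv/D_iv) = (384.9625/100)/(332.06025/50) = 3.849625/6.641205 = 0.5797

F = 0.580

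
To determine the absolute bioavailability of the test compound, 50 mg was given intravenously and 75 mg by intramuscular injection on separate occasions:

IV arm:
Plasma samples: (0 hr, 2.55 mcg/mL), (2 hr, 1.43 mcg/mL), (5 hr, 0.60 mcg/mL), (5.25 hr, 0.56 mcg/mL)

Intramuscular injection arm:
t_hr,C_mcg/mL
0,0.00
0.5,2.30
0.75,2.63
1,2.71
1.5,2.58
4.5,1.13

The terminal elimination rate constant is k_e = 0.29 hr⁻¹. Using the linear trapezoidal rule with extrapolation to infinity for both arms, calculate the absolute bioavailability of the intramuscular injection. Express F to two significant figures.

F = 0.93

Trapezoidal AUC_0→5.25 (IV):
  [0→2]: (2.55+1.43)/2 × 2 = 3.98
  [2→5]: (1.43+0.60)/2 × 3 = 3.045
  [5→5.25]: (0.60+0.56)/2 × 0.25 = 0.145
  Sum = 7.17 mcg/mL·hr
IV tail: 0.56/0.29 = 1.931; AUC_iv,0→∞ = 7.17 + 1.931 = 9.101 mcg/mL·hr
Trapezoidal AUC_0→4.5 (intramuscular injection):
  [0→0.5]: (0.00+2.30)/2 × 0.5 = 0.575
  [0.5→0.75]: (2.30+2.63)/2 × 0.25 = 0.61625
  [0.75→1]: (2.63+2.71)/2 × 0.25 = 0.6675
  [1→1.5]: (2.71+2.58)/2 × 0.5 = 1.3225
  [1.5→4.5]: (2.58+1.13)/2 × 3 = 5.565
  Sum = 8.74625 mcg/mL·hr
intramuscular injection tail: 1.13/0.29 = 3.897; AUC_ev,0→∞ = 8.74625 + 3.897 = 12.64325 mcg/mL·hr
F = (AUC_ev/D_ev)/(AUC_iv/D_iv) = (12.64325/75)/(9.101/50) = 0.168577/0.18202 = 0.9261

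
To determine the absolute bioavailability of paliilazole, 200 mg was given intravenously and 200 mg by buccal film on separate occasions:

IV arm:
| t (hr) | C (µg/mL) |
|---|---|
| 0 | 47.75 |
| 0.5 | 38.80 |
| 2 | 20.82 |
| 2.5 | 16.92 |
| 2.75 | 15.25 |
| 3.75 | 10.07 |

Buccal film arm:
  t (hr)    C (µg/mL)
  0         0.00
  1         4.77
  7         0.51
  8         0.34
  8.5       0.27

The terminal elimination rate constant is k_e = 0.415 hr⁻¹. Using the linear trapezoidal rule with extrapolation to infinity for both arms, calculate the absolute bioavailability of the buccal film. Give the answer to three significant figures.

F = 0.167

Trapezoidal AUC_0→3.75 (IV):
  [0→0.5]: (47.75+38.80)/2 × 0.5 = 21.6375
  [0.5→2]: (38.80+20.82)/2 × 1.5 = 44.715
  [2→2.5]: (20.82+16.92)/2 × 0.5 = 9.435
  [2.5→2.75]: (16.92+15.25)/2 × 0.25 = 4.02125
  [2.75→3.75]: (15.25+10.07)/2 × 1 = 12.66
  Sum = 92.46875 µg/mL·hr
IV tail: 10.07/0.415 = 24.265; AUC_iv,0→∞ = 92.46875 + 24.265 = 116.73375 µg/mL·hr
Trapezoidal AUC_0→8.5 (buccal film):
  [0→1]: (0.00+4.77)/2 × 1 = 2.385
  [1→7]: (4.77+0.51)/2 × 6 = 15.84
  [7→8]: (0.51+0.34)/2 × 1 = 0.425
  [8→8.5]: (0.34+0.27)/2 × 0.5 = 0.1525
  Sum = 18.8025 µg/mL·hr
buccal film tail: 0.27/0.415 = 0.651; AUC_ev,0→∞ = 18.8025 + 0.651 = 19.4535 µg/mL·hr
F = (AUC_ev/D_ev)/(AUC_iv/D_iv) = (19.4535/200)/(116.73375/200) = 0.0972675/0.58366875 = 0.1666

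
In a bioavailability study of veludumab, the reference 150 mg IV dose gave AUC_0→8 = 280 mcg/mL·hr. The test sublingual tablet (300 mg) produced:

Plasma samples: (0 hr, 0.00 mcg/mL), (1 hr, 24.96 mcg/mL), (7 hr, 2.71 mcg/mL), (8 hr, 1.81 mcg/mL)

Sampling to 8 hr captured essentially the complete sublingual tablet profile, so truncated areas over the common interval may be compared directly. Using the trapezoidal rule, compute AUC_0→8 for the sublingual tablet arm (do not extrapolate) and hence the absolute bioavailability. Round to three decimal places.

Trapezoidal AUC_0→8 (sublingual tablet):
  [0→1]: (0.00+24.96)/2 × 1 = 12.48
  [1→7]: (24.96+2.71)/2 × 6 = 83.01
  [7→8]: (2.71+1.81)/2 × 1 = 2.26
  Sum = 97.75 mcg/mL·hr
F = (AUC_ev/D_ev)/(AUC_iv/D_iv) = (97.75/300)/(280/150) = 0.325833/1.86667 = 0.1746

F = 0.175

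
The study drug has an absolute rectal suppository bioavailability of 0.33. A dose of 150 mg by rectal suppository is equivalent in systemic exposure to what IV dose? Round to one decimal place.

Systemic exposure from an extravascular dose = F × D_ev, so the equivalent IV dose is F × D_ev.
D_iv = F × D_ev = 0.33 × 150 = 49.5 mg

D_iv = 49.5 mg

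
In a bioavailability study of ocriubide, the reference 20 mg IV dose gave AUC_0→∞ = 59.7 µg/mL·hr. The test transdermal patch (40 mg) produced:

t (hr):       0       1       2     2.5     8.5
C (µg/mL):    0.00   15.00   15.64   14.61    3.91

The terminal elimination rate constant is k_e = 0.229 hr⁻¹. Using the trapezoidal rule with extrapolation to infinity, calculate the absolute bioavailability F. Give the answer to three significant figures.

Trapezoidal AUC_0→8.5 (transdermal patch):
  [0→1]: (0.00+15.00)/2 × 1 = 7.5
  [1→2]: (15.00+15.64)/2 × 1 = 15.32
  [2→2.5]: (15.64+14.61)/2 × 0.5 = 7.5625
  [2.5→8.5]: (14.61+3.91)/2 × 6 = 55.56
  Sum = 85.9425 µg/mL·hr
Tail: C_last/k_e = 3.91/0.229 = 17.074
AUC_0→∞ (transdermal patch) = 85.9425 + 17.074 = 103.0165 µg/mL·hr
F = (AUC_ev/D_ev)/(AUC_iv/D_iv) = (103.0165/40)/(59.7/20) = 2.5754125/2.985 = 0.8628

F = 0.863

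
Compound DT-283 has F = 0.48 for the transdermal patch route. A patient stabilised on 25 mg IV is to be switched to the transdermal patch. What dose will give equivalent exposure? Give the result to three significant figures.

For equal systemic exposure: F × D_ev = D_iv
D_ev = D_iv / F = 25 / 0.48 = 52.0833 mg

D_transdermal = 52.1 mg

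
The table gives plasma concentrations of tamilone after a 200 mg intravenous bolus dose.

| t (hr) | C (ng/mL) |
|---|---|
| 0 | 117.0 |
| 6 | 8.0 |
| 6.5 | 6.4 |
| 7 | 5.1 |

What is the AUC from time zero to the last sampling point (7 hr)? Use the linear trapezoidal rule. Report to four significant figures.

Trapezoidal AUC_0→7:
  [0→6]: (117.0+8.0)/2 × 6 = 375.0
  [6→6.5]: (8.0+6.4)/2 × 0.5 = 3.6
  [6.5→7]: (6.4+5.1)/2 × 0.5 = 2.875
  Sum = 381.475 ng/mL·hr

AUC = 381.5 ng/mL·hr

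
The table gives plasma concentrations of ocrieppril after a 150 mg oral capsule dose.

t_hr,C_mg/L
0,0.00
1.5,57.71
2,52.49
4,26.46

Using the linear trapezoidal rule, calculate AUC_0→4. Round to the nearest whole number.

Trapezoidal AUC_0→4:
  [0→1.5]: (0.00+57.71)/2 × 1.5 = 43.2825
  [1.5→2]: (57.71+52.49)/2 × 0.5 = 27.55
  [2→4]: (52.49+26.46)/2 × 2 = 78.95
  Sum = 149.7825 mg/L·hr

AUC = 150 mg/L·hr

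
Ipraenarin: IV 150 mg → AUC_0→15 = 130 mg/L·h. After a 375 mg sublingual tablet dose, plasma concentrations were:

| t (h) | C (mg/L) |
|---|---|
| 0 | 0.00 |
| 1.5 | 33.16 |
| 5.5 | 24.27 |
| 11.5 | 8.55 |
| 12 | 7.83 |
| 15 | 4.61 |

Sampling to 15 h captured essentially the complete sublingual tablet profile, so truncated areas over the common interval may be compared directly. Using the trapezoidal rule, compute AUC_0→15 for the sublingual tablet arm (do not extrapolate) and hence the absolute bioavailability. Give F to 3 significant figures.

Trapezoidal AUC_0→15 (sublingual tablet):
  [0→1.5]: (0.00+33.16)/2 × 1.5 = 24.87
  [1.5→5.5]: (33.16+24.27)/2 × 4 = 114.86
  [5.5→11.5]: (24.27+8.55)/2 × 6 = 98.46
  [11.5→12]: (8.55+7.83)/2 × 0.5 = 4.095
  [12→15]: (7.83+4.61)/2 × 3 = 18.66
  Sum = 260.945 mg/L·h
F = (AUC_ev/D_ev)/(AUC_iv/D_iv) = (260.945/375)/(130/150) = 0.695853/0.866667 = 0.8029

F = 0.803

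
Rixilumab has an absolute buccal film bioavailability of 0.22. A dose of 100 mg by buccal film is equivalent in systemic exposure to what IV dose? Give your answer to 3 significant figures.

D_iv = 22.0 mg

Systemic exposure from an extravascular dose = F × D_ev, so the equivalent IV dose is F × D_ev.
D_iv = F × D_ev = 0.22 × 100 = 22 mg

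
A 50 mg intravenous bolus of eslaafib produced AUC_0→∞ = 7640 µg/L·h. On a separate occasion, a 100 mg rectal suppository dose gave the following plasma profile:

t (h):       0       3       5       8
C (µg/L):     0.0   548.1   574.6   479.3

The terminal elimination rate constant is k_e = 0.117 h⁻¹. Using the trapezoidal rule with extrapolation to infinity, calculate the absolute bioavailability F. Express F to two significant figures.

Trapezoidal AUC_0→8 (rectal suppository):
  [0→3]: (0.0+548.1)/2 × 3 = 822.15
  [3→5]: (548.1+574.6)/2 × 2 = 1122.7
  [5→8]: (574.6+479.3)/2 × 3 = 1580.85
  Sum = 3525.7 µg/L·h
Tail: C_last/k_e = 479.3/0.117 = 4096.581
AUC_0→∞ (rectal suppository) = 3525.7 + 4096.581 = 7622.281 µg/L·h
F = (AUC_ev/D_ev)/(AUC_iv/D_iv) = (7622.281/100)/(7640/50) = 76.22281/152.8 = 0.4988

F = 0.50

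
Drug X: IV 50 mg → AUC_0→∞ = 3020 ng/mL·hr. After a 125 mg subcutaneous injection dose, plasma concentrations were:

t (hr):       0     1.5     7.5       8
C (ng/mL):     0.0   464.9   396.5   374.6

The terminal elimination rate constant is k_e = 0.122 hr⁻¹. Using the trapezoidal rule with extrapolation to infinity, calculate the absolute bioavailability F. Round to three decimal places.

F = 0.821

Trapezoidal AUC_0→8 (subcutaneous injection):
  [0→1.5]: (0.0+464.9)/2 × 1.5 = 348.675
  [1.5→7.5]: (464.9+396.5)/2 × 6 = 2584.2
  [7.5→8]: (396.5+374.6)/2 × 0.5 = 192.775
  Sum = 3125.65 ng/mL·hr
Tail: C_last/k_e = 374.6/0.122 = 3070.492
AUC_0→∞ (subcutaneous injection) = 3125.65 + 3070.492 = 6196.142 ng/mL·hr
F = (AUC_ev/D_ev)/(AUC_iv/D_iv) = (6196.142/125)/(3020/50) = 49.569136/60.4 = 0.8207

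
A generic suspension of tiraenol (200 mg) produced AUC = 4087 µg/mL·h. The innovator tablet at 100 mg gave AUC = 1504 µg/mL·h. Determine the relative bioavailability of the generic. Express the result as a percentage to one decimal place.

F_rel = (AUC_test/D_test) / (AUC_ref/D_ref)
      = (4087/200) / (1504/100)
      = 20.435 / 15.04 = 1.3587 = 135.87%

F_rel = 135.9%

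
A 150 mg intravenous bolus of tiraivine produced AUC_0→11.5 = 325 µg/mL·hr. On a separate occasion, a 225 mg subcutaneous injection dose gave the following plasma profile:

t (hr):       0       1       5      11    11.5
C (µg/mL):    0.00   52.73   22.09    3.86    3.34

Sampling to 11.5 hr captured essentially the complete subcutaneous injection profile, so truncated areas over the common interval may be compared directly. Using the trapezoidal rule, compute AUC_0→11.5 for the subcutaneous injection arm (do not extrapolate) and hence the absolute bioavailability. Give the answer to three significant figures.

Trapezoidal AUC_0→11.5 (subcutaneous injection):
  [0→1]: (0.00+52.73)/2 × 1 = 26.365
  [1→5]: (52.73+22.09)/2 × 4 = 149.64
  [5→11]: (22.09+3.86)/2 × 6 = 77.85
  [11→11.5]: (3.86+3.34)/2 × 0.5 = 1.8
  Sum = 255.655 µg/mL·hr
F = (AUC_ev/D_ev)/(AUC_iv/D_iv) = (255.655/225)/(325/150) = 1.13624/2.16667 = 0.5244

F = 0.524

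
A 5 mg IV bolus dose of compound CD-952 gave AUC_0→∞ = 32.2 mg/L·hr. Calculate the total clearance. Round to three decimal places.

CL = Dose_iv / AUC_0→∞
   = 5 / 32.2 = 0.15528 L/hr

CL = 0.155 L/hr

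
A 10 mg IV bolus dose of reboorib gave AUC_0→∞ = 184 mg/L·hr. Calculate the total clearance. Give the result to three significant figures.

CL = 0.0543 L/hr

CL = Dose_iv / AUC_0→∞
   = 10 / 184 = 0.0543478 L/hr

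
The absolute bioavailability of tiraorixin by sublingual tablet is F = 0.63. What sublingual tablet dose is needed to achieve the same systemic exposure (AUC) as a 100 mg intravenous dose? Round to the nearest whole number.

D_sublingual = 159 mg

For equal systemic exposure: F × D_ev = D_iv
D_ev = D_iv / F = 100 / 0.63 = 158.73 mg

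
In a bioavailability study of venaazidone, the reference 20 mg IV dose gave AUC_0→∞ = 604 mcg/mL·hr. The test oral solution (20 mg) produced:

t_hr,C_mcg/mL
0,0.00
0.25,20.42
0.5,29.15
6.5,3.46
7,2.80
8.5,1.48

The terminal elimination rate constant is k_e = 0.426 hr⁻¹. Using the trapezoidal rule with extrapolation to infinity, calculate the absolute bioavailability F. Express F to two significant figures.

F = 0.19

Trapezoidal AUC_0→8.5 (oral solution):
  [0→0.25]: (0.00+20.42)/2 × 0.25 = 2.5525
  [0.25→0.5]: (20.42+29.15)/2 × 0.25 = 6.19625
  [0.5→6.5]: (29.15+3.46)/2 × 6 = 97.83
  [6.5→7]: (3.46+2.80)/2 × 0.5 = 1.565
  [7→8.5]: (2.80+1.48)/2 × 1.5 = 3.21
  Sum = 111.35375 mcg/mL·hr
Tail: C_last/k_e = 1.48/0.426 = 3.474
AUC_0→∞ (oral solution) = 111.35375 + 3.474 = 114.82775 mcg/mL·hr
F = (AUC_ev/D_ev)/(AUC_iv/D_iv) = (114.82775/20)/(604/20) = 5.7413875/30.2 = 0.1901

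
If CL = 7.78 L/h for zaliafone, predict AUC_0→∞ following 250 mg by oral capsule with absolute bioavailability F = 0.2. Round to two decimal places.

AUC_0→∞ = F × Dose / CL
        = 0.2 × 250 / 7.78 = 6.42674 mg/L·h

AUC = 6.43 mg/L·h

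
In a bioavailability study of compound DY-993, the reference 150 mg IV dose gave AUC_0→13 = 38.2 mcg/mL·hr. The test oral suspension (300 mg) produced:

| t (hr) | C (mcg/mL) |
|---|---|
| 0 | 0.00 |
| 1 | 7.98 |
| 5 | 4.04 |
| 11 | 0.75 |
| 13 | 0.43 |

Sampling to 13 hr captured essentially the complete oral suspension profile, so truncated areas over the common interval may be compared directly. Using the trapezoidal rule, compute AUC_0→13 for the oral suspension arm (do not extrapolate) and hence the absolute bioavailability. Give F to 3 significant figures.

Trapezoidal AUC_0→13 (oral suspension):
  [0→1]: (0.00+7.98)/2 × 1 = 3.99
  [1→5]: (7.98+4.04)/2 × 4 = 24.04
  [5→11]: (4.04+0.75)/2 × 6 = 14.37
  [11→13]: (0.75+0.43)/2 × 2 = 1.18
  Sum = 43.58 mcg/mL·hr
F = (AUC_ev/D_ev)/(AUC_iv/D_iv) = (43.58/300)/(38.2/150) = 0.145267/0.254667 = 0.5704

F = 0.570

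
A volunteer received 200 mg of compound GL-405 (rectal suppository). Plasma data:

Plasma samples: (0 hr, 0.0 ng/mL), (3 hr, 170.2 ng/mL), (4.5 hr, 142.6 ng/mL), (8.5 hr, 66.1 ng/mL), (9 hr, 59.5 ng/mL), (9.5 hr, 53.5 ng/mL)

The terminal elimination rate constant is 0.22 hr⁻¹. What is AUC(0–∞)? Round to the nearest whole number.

Trapezoidal AUC_0→9.5:
  [0→3]: (0.0+170.2)/2 × 3 = 255.3
  [3→4.5]: (170.2+142.6)/2 × 1.5 = 234.6
  [4.5→8.5]: (142.6+66.1)/2 × 4 = 417.4
  [8.5→9]: (66.1+59.5)/2 × 0.5 = 31.4
  [9→9.5]: (59.5+53.5)/2 × 0.5 = 28.25
  Sum = 966.95 ng/mL·hr
Extrapolated tail: C_last / k_e = 53.5 / 0.22 = 243.182
AUC_0→∞ = 966.95 + 243.182 = 1210.132 ng/mL·hr

AUC = 1210 ng/mL·hr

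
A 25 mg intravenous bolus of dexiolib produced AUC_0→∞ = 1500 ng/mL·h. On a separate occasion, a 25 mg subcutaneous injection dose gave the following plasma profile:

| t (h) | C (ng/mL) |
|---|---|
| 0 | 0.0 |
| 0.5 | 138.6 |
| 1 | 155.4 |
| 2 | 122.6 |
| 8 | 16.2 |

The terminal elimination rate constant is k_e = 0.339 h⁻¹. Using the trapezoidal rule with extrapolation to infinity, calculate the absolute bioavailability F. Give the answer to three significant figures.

F = 0.474

Trapezoidal AUC_0→8 (subcutaneous injection):
  [0→0.5]: (0.0+138.6)/2 × 0.5 = 34.65
  [0.5→1]: (138.6+155.4)/2 × 0.5 = 73.5
  [1→2]: (155.4+122.6)/2 × 1 = 139.0
  [2→8]: (122.6+16.2)/2 × 6 = 416.4
  Sum = 663.55 ng/mL·h
Tail: C_last/k_e = 16.2/0.339 = 47.788
AUC_0→∞ (subcutaneous injection) = 663.55 + 47.788 = 711.338 ng/mL·h
F = (AUC_ev/D_ev)/(AUC_iv/D_iv) = (711.338/25)/(1500/25) = 28.45352/60 = 0.4742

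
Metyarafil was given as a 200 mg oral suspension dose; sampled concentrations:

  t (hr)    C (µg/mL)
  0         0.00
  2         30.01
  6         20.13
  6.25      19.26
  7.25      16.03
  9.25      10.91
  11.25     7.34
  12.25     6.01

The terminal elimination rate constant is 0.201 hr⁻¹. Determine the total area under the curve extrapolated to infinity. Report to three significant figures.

AUC = 235 µg/mL·hr

Trapezoidal AUC_0→12.25:
  [0→2]: (0.00+30.01)/2 × 2 = 30.01
  [2→6]: (30.01+20.13)/2 × 4 = 100.28
  [6→6.25]: (20.13+19.26)/2 × 0.25 = 4.92375
  [6.25→7.25]: (19.26+16.03)/2 × 1 = 17.645
  [7.25→9.25]: (16.03+10.91)/2 × 2 = 26.94
  [9.25→11.25]: (10.91+7.34)/2 × 2 = 18.25
  [11.25→12.25]: (7.34+6.01)/2 × 1 = 6.675
  Sum = 204.72375 µg/mL·hr
Extrapolated tail: C_last / k_e = 6.01 / 0.201 = 29.900
AUC_0→∞ = 204.72375 + 29.900 = 234.62375 µg/mL·hr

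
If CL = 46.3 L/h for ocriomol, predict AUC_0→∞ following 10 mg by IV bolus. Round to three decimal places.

AUC = 0.216 mg/L·h

AUC_0→∞ = Dose_iv / CL
        = 10 / 46.3 = 0.215983 mg/L·h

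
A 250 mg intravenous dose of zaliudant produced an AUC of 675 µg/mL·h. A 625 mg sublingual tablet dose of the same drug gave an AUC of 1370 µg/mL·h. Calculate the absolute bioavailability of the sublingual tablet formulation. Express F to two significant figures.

F = (AUC_ev / D_ev) / (AUC_iv / D_iv)
  = (1370/625) / (675/250)
  = 2.192 / 2.7 = 0.8119

F = 0.81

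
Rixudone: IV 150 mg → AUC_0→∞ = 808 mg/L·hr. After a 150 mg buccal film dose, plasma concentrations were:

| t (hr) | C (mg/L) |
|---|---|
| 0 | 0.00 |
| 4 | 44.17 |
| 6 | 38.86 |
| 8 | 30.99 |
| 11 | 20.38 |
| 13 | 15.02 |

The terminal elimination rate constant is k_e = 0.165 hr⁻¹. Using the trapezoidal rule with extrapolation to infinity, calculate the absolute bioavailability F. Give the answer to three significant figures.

Trapezoidal AUC_0→13 (buccal film):
  [0→4]: (0.00+44.17)/2 × 4 = 88.34
  [4→6]: (44.17+38.86)/2 × 2 = 83.03
  [6→8]: (38.86+30.99)/2 × 2 = 69.85
  [8→11]: (30.99+20.38)/2 × 3 = 77.055
  [11→13]: (20.38+15.02)/2 × 2 = 35.4
  Sum = 353.675 mg/L·hr
Tail: C_last/k_e = 15.02/0.165 = 91.030
AUC_0→∞ (buccal film) = 353.675 + 91.030 = 444.705 mg/L·hr
F = (AUC_ev/D_ev)/(AUC_iv/D_iv) = (444.705/150)/(808/150) = 2.9647/5.38667 = 0.5504

F = 0.550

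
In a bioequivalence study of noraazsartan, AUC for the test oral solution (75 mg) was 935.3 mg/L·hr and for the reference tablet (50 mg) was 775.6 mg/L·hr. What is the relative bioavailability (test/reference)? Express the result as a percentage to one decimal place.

F_rel = (AUC_test/D_test) / (AUC_ref/D_ref)
      = (935.3/75) / (775.6/50)
      = 12.4707 / 15.512 = 0.8039 = 80.39%

F_rel = 80.4%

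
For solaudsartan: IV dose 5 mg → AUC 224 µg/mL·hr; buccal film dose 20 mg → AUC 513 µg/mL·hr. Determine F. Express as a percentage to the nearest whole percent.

F = (AUC_ev / D_ev) / (AUC_iv / D_iv)
  = (513/20) / (224/5)
  = 25.65 / 44.8 = 0.5725
  = 57.25%

F = 57%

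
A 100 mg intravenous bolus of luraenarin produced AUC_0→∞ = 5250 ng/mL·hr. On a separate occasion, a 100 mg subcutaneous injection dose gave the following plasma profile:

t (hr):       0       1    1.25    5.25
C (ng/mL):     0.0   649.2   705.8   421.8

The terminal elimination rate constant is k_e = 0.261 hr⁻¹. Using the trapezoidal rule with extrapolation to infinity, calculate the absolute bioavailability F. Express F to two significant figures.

Trapezoidal AUC_0→5.25 (subcutaneous injection):
  [0→1]: (0.0+649.2)/2 × 1 = 324.6
  [1→1.25]: (649.2+705.8)/2 × 0.25 = 169.375
  [1.25→5.25]: (705.8+421.8)/2 × 4 = 2255.2
  Sum = 2749.175 ng/mL·hr
Tail: C_last/k_e = 421.8/0.261 = 1616.092
AUC_0→∞ (subcutaneous injection) = 2749.175 + 1616.092 = 4365.267 ng/mL·hr
F = (AUC_ev/D_ev)/(AUC_iv/D_iv) = (4365.267/100)/(5250/100) = 43.65267/52.5 = 0.8315

F = 0.83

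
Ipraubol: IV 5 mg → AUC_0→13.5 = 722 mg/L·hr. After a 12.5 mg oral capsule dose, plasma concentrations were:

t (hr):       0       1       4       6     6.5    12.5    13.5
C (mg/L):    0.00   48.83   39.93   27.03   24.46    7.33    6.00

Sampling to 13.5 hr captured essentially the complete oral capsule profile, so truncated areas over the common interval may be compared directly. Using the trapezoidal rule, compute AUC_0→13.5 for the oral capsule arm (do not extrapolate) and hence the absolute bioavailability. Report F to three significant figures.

Trapezoidal AUC_0→13.5 (oral capsule):
  [0→1]: (0.00+48.83)/2 × 1 = 24.415
  [1→4]: (48.83+39.93)/2 × 3 = 133.14
  [4→6]: (39.93+27.03)/2 × 2 = 66.96
  [6→6.5]: (27.03+24.46)/2 × 0.5 = 12.8725
  [6.5→12.5]: (24.46+7.33)/2 × 6 = 95.37
  [12.5→13.5]: (7.33+6.00)/2 × 1 = 6.665
  Sum = 339.4225 mg/L·hr
F = (AUC_ev/D_ev)/(AUC_iv/D_iv) = (339.4225/12.5)/(722/5) = 27.1538/144.4 = 0.1880

F = 0.188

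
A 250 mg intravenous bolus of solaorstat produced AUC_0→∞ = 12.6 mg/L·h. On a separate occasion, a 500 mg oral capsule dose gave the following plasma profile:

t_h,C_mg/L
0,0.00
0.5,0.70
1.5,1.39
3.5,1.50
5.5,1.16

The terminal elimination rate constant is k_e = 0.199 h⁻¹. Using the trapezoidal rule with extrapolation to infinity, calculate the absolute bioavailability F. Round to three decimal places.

F = 0.500

Trapezoidal AUC_0→5.5 (oral capsule):
  [0→0.5]: (0.00+0.70)/2 × 0.5 = 0.175
  [0.5→1.5]: (0.70+1.39)/2 × 1 = 1.045
  [1.5→3.5]: (1.39+1.50)/2 × 2 = 2.89
  [3.5→5.5]: (1.50+1.16)/2 × 2 = 2.66
  Sum = 6.77 mg/L·h
Tail: C_last/k_e = 1.16/0.199 = 5.829
AUC_0→∞ (oral capsule) = 6.77 + 5.829 = 12.599 mg/L·h
F = (AUC_ev/D_ev)/(AUC_iv/D_iv) = (12.599/500)/(12.6/250) = 0.025198/0.0504 = 0.5000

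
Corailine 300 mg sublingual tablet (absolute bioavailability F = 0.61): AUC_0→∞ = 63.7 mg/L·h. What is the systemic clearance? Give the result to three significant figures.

CL = 2.87 L/h

CL = F × Dose / AUC_0→∞
   = 0.61 × 300 / 63.7 = 2.87284 L/h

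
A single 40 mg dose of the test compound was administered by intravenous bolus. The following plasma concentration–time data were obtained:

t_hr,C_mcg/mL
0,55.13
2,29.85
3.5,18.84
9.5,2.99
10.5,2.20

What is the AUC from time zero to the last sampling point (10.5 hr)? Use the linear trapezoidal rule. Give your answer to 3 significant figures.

Trapezoidal AUC_0→10.5:
  [0→2]: (55.13+29.85)/2 × 2 = 84.98
  [2→3.5]: (29.85+18.84)/2 × 1.5 = 36.5175
  [3.5→9.5]: (18.84+2.99)/2 × 6 = 65.49
  [9.5→10.5]: (2.99+2.20)/2 × 1 = 2.595
  Sum = 189.5825 mcg/mL·hr

AUC = 190 mcg/mL·hr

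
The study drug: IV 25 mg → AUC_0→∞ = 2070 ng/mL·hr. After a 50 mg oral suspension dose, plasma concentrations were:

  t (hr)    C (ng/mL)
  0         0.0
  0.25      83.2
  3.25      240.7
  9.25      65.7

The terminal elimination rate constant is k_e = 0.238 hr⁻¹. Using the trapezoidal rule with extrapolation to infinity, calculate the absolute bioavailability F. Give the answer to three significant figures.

Trapezoidal AUC_0→9.25 (oral suspension):
  [0→0.25]: (0.0+83.2)/2 × 0.25 = 10.4
  [0.25→3.25]: (83.2+240.7)/2 × 3 = 485.85
  [3.25→9.25]: (240.7+65.7)/2 × 6 = 919.2
  Sum = 1415.45 ng/mL·hr
Tail: C_last/k_e = 65.7/0.238 = 276.050
AUC_0→∞ (oral suspension) = 1415.45 + 276.050 = 1691.5 ng/mL·hr
F = (AUC_ev/D_ev)/(AUC_iv/D_iv) = (1691.5/50)/(2070/25) = 33.83/82.8 = 0.4086

F = 0.409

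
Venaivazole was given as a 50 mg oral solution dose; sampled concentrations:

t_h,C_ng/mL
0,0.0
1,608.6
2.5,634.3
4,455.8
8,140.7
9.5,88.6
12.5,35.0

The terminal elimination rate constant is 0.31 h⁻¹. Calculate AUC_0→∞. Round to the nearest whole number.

Trapezoidal AUC_0→12.5:
  [0→1]: (0.0+608.6)/2 × 1 = 304.3
  [1→2.5]: (608.6+634.3)/2 × 1.5 = 932.175
  [2.5→4]: (634.3+455.8)/2 × 1.5 = 817.575
  [4→8]: (455.8+140.7)/2 × 4 = 1193.0
  [8→9.5]: (140.7+88.6)/2 × 1.5 = 171.975
  [9.5→12.5]: (88.6+35.0)/2 × 3 = 185.4
  Sum = 3604.425 ng/mL·h
Extrapolated tail: C_last / k_e = 35.0 / 0.31 = 112.903
AUC_0→∞ = 3604.425 + 112.903 = 3717.328 ng/mL·h

AUC = 3717 ng/mL·h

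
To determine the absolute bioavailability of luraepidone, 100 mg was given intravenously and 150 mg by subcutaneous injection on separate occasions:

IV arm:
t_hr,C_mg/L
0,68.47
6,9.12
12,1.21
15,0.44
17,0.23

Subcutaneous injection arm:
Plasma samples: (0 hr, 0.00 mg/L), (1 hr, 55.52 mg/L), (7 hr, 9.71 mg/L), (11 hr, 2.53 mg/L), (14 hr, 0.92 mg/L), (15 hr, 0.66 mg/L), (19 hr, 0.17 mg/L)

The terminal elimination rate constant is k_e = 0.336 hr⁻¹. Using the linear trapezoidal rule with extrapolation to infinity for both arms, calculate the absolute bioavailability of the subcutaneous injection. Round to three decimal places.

F = 0.638

Trapezoidal AUC_0→17 (IV):
  [0→6]: (68.47+9.12)/2 × 6 = 232.77
  [6→12]: (9.12+1.21)/2 × 6 = 30.99
  [12→15]: (1.21+0.44)/2 × 3 = 2.475
  [15→17]: (0.44+0.23)/2 × 2 = 0.67
  Sum = 266.905 mg/L·hr
IV tail: 0.23/0.336 = 0.685; AUC_iv,0→∞ = 266.905 + 0.685 = 267.59 mg/L·hr
Trapezoidal AUC_0→19 (subcutaneous injection):
  [0→1]: (0.00+55.52)/2 × 1 = 27.76
  [1→7]: (55.52+9.71)/2 × 6 = 195.69
  [7→11]: (9.71+2.53)/2 × 4 = 24.48
  [11→14]: (2.53+0.92)/2 × 3 = 5.175
  [14→15]: (0.92+0.66)/2 × 1 = 0.79
  [15→19]: (0.66+0.17)/2 × 4 = 1.66
  Sum = 255.555 mg/L·hr
subcutaneous injection tail: 0.17/0.336 = 0.506; AUC_ev,0→∞ = 255.555 + 0.506 = 256.061 mg/L·hr
F = (AUC_ev/D_ev)/(AUC_iv/D_iv) = (256.061/150)/(267.59/100) = 1.70707/2.6759 = 0.6379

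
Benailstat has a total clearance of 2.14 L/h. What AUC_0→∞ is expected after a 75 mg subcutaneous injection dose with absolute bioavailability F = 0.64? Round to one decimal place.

AUC_0→∞ = F × Dose / CL
        = 0.64 × 75 / 2.14 = 22.4299 mg/L·h

AUC = 22.4 mg/L·h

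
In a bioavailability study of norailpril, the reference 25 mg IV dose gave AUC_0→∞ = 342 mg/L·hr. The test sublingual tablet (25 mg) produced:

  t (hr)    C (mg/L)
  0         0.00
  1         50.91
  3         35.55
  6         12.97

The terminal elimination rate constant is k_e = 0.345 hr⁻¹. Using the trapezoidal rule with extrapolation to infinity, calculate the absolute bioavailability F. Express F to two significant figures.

F = 0.65

Trapezoidal AUC_0→6 (sublingual tablet):
  [0→1]: (0.00+50.91)/2 × 1 = 25.455
  [1→3]: (50.91+35.55)/2 × 2 = 86.46
  [3→6]: (35.55+12.97)/2 × 3 = 72.78
  Sum = 184.695 mg/L·hr
Tail: C_last/k_e = 12.97/0.345 = 37.594
AUC_0→∞ (sublingual tablet) = 184.695 + 37.594 = 222.289 mg/L·hr
F = (AUC_ev/D_ev)/(AUC_iv/D_iv) = (222.289/25)/(342/25) = 8.89156/13.68 = 0.6500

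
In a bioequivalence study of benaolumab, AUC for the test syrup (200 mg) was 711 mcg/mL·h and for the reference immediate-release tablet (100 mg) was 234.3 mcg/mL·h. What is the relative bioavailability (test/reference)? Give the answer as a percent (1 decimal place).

F_rel = (AUC_test/D_test) / (AUC_ref/D_ref)
      = (711/200) / (234.3/100)
      = 3.555 / 2.343 = 1.5173 = 151.73%

F_rel = 151.7%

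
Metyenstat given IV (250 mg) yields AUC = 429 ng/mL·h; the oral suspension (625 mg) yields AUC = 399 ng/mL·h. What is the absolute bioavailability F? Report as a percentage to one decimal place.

F = (AUC_ev / D_ev) / (AUC_iv / D_iv)
  = (399/625) / (429/250)
  = 0.6384 / 1.716 = 0.3720
  = 37.20%

F = 37.2%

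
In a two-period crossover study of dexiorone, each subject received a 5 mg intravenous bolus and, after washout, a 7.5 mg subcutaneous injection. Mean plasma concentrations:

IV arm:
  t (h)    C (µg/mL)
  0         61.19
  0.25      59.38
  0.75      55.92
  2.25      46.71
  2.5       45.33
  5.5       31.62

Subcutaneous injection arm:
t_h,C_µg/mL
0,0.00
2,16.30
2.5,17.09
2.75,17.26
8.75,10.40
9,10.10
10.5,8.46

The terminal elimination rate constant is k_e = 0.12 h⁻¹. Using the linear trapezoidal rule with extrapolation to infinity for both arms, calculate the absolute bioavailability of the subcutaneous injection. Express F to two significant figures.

F = 0.26

Trapezoidal AUC_0→5.5 (IV):
  [0→0.25]: (61.19+59.38)/2 × 0.25 = 15.07125
  [0.25→0.75]: (59.38+55.92)/2 × 0.5 = 28.825
  [0.75→2.25]: (55.92+46.71)/2 × 1.5 = 76.9725
  [2.25→2.5]: (46.71+45.33)/2 × 0.25 = 11.505
  [2.5→5.5]: (45.33+31.62)/2 × 3 = 115.425
  Sum = 247.79875 µg/mL·h
IV tail: 31.62/0.12 = 263.500; AUC_iv,0→∞ = 247.79875 + 263.500 = 511.29875 µg/mL·h
Trapezoidal AUC_0→10.5 (subcutaneous injection):
  [0→2]: (0.00+16.30)/2 × 2 = 16.3
  [2→2.5]: (16.30+17.09)/2 × 0.5 = 8.3475
  [2.5→2.75]: (17.09+17.26)/2 × 0.25 = 4.29375
  [2.75→8.75]: (17.26+10.40)/2 × 6 = 82.98
  [8.75→9]: (10.40+10.10)/2 × 0.25 = 2.5625
  [9→10.5]: (10.10+8.46)/2 × 1.5 = 13.92
  Sum = 128.40375 µg/mL·h
subcutaneous injection tail: 8.46/0.12 = 70.500; AUC_ev,0→∞ = 128.40375 + 70.500 = 198.90375 µg/mL·h
F = (AUC_ev/D_ev)/(AUC_iv/D_iv) = (198.90375/7.5)/(511.29875/5) = 26.5205/102.25975 = 0.2593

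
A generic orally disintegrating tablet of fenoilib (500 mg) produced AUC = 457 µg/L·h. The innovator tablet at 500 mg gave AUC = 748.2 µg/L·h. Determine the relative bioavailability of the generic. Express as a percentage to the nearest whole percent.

F_rel = (AUC_test/D_test) / (AUC_ref/D_ref)
      = (457/500) / (748.2/500)
      = 0.914 / 1.4964 = 0.6108 = 61.08%

F_rel = 61%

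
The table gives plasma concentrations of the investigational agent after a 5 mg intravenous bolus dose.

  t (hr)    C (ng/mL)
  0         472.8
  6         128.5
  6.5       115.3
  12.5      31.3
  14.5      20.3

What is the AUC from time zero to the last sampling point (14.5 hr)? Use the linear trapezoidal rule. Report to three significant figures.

AUC = 2360 ng/mL·hr

Trapezoidal AUC_0→14.5:
  [0→6]: (472.8+128.5)/2 × 6 = 1803.9
  [6→6.5]: (128.5+115.3)/2 × 0.5 = 60.95
  [6.5→12.5]: (115.3+31.3)/2 × 6 = 439.8
  [12.5→14.5]: (31.3+20.3)/2 × 2 = 51.6
  Sum = 2356.25 ng/mL·hr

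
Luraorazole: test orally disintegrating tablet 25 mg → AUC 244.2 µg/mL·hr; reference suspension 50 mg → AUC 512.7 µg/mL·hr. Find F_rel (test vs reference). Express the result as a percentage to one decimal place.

F_rel = (AUC_test/D_test) / (AUC_ref/D_ref)
      = (244.2/25) / (512.7/50)
      = 9.768 / 10.254 = 0.9526 = 95.26%

F_rel = 95.3%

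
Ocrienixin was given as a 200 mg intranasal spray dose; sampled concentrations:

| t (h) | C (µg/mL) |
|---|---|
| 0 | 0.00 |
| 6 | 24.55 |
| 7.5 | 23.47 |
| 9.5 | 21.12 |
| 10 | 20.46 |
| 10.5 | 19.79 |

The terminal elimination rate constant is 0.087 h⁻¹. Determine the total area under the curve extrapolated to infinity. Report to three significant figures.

AUC = 402 µg/mL·h

Trapezoidal AUC_0→10.5:
  [0→6]: (0.00+24.55)/2 × 6 = 73.65
  [6→7.5]: (24.55+23.47)/2 × 1.5 = 36.015
  [7.5→9.5]: (23.47+21.12)/2 × 2 = 44.59
  [9.5→10]: (21.12+20.46)/2 × 0.5 = 10.395
  [10→10.5]: (20.46+19.79)/2 × 0.5 = 10.0625
  Sum = 174.7125 µg/mL·h
Extrapolated tail: C_last / k_e = 19.79 / 0.087 = 227.471
AUC_0→∞ = 174.7125 + 227.471 = 402.1835 µg/mL·h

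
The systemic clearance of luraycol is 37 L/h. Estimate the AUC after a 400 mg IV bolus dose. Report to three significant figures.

AUC_0→∞ = Dose_iv / CL
        = 400 / 37 = 10.8108 mg/L·h

AUC = 10.8 mg/L·h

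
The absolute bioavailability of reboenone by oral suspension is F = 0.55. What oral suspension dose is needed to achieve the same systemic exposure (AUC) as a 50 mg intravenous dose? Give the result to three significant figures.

For equal systemic exposure: F × D_ev = D_iv
D_ev = D_iv / F = 50 / 0.55 = 90.9091 mg

D_oral = 90.9 mg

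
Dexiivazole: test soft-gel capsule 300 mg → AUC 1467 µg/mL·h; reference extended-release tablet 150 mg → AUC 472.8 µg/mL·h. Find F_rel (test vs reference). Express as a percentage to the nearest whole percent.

F_rel = (AUC_test/D_test) / (AUC_ref/D_ref)
      = (1467/300) / (472.8/150)
      = 4.89 / 3.152 = 1.5514 = 155.14%

F_rel = 155%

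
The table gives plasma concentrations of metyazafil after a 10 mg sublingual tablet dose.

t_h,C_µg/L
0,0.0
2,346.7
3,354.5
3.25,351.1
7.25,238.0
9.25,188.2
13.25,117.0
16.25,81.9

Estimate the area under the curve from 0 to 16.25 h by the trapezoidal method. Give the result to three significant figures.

Trapezoidal AUC_0→16.25:
  [0→2]: (0.0+346.7)/2 × 2 = 346.7
  [2→3]: (346.7+354.5)/2 × 1 = 350.6
  [3→3.25]: (354.5+351.1)/2 × 0.25 = 88.2
  [3.25→7.25]: (351.1+238.0)/2 × 4 = 1178.2
  [7.25→9.25]: (238.0+188.2)/2 × 2 = 426.2
  [9.25→13.25]: (188.2+117.0)/2 × 4 = 610.4
  [13.25→16.25]: (117.0+81.9)/2 × 3 = 298.35
  Sum = 3298.65 µg/L·h

AUC = 3300 µg/L·h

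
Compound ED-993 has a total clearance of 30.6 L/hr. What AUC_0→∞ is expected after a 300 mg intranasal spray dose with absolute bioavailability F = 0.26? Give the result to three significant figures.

AUC_0→∞ = F × Dose / CL
        = 0.26 × 300 / 30.6 = 2.54902 mg/L·hr

AUC = 2.55 mg/L·hr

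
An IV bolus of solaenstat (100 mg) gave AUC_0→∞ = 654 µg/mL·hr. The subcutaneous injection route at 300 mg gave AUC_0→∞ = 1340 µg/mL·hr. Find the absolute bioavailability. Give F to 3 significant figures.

F = 0.683

F = (AUC_ev / D_ev) / (AUC_iv / D_iv)
  = (1340/300) / (654/100)
  = 4.46667 / 6.54 = 0.6830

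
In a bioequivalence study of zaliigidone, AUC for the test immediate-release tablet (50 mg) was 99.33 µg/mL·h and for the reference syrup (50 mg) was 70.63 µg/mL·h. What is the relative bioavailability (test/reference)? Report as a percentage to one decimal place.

F_rel = 140.6%

F_rel = (AUC_test/D_test) / (AUC_ref/D_ref)
      = (99.33/50) / (70.63/50)
      = 1.9866 / 1.4126 = 1.4063 = 140.63%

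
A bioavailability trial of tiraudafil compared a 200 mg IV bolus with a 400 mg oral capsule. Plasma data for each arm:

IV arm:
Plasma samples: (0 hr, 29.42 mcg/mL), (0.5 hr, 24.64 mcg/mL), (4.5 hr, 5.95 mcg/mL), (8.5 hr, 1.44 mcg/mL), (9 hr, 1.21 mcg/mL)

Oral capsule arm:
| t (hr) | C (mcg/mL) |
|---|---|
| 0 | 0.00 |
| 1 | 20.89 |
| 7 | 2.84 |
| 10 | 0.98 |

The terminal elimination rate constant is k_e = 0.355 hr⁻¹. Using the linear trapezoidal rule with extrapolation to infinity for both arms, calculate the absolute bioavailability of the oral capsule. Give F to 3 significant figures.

Trapezoidal AUC_0→9 (IV):
  [0→0.5]: (29.42+24.64)/2 × 0.5 = 13.515
  [0.5→4.5]: (24.64+5.95)/2 × 4 = 61.18
  [4.5→8.5]: (5.95+1.44)/2 × 4 = 14.78
  [8.5→9]: (1.44+1.21)/2 × 0.5 = 0.6625
  Sum = 90.1375 mcg/mL·hr
IV tail: 1.21/0.355 = 3.408; AUC_iv,0→∞ = 90.1375 + 3.408 = 93.5455 mcg/mL·hr
Trapezoidal AUC_0→10 (oral capsule):
  [0→1]: (0.00+20.89)/2 × 1 = 10.445
  [1→7]: (20.89+2.84)/2 × 6 = 71.19
  [7→10]: (2.84+0.98)/2 × 3 = 5.73
  Sum = 87.365 mcg/mL·hr
oral capsule tail: 0.98/0.355 = 2.761; AUC_ev,0→∞ = 87.365 + 2.761 = 90.126 mcg/mL·hr
F = (AUC_ev/D_ev)/(AUC_iv/D_iv) = (90.126/400)/(93.5455/200) = 0.225315/0.4677275 = 0.4817

F = 0.482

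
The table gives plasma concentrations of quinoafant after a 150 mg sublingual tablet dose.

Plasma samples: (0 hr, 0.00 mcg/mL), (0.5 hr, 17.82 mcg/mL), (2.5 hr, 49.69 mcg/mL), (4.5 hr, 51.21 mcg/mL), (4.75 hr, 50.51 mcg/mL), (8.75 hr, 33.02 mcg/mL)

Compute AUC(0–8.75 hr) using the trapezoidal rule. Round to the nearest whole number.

Trapezoidal AUC_0→8.75:
  [0→0.5]: (0.00+17.82)/2 × 0.5 = 4.455
  [0.5→2.5]: (17.82+49.69)/2 × 2 = 67.51
  [2.5→4.5]: (49.69+51.21)/2 × 2 = 100.9
  [4.5→4.75]: (51.21+50.51)/2 × 0.25 = 12.715
  [4.75→8.75]: (50.51+33.02)/2 × 4 = 167.06
  Sum = 352.64 mcg/mL·hr

AUC = 353 mcg/mL·hr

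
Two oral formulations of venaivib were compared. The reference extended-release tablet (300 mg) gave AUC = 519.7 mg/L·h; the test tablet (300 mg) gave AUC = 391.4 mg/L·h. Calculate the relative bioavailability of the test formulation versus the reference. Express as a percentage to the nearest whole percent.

F_rel = 75%

F_rel = (AUC_test/D_test) / (AUC_ref/D_ref)
      = (391.4/300) / (519.7/300)
      = 1.30467 / 1.73233 = 0.7531 = 75.31%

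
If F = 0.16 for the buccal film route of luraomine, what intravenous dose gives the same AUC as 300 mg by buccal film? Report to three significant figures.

Systemic exposure from an extravascular dose = F × D_ev, so the equivalent IV dose is F × D_ev.
D_iv = F × D_ev = 0.16 × 300 = 48 mg

D_iv = 48.0 mg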